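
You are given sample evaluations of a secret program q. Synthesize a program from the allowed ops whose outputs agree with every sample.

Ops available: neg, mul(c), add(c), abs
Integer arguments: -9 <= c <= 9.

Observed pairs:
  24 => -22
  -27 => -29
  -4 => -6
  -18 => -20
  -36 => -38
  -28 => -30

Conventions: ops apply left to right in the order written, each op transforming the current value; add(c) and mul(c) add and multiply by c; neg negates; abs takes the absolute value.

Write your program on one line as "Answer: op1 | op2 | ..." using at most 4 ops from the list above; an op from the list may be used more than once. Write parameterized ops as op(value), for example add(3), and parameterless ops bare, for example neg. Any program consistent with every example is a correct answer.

add(-2) | abs | neg

Check, running the answer program on each example:
  24 -> 22 -> 22 -> -22
  -27 -> -29 -> 29 -> -29
  -4 -> -6 -> 6 -> -6
  -18 -> -20 -> 20 -> -20
  -36 -> -38 -> 38 -> -38
  -28 -> -30 -> 30 -> -30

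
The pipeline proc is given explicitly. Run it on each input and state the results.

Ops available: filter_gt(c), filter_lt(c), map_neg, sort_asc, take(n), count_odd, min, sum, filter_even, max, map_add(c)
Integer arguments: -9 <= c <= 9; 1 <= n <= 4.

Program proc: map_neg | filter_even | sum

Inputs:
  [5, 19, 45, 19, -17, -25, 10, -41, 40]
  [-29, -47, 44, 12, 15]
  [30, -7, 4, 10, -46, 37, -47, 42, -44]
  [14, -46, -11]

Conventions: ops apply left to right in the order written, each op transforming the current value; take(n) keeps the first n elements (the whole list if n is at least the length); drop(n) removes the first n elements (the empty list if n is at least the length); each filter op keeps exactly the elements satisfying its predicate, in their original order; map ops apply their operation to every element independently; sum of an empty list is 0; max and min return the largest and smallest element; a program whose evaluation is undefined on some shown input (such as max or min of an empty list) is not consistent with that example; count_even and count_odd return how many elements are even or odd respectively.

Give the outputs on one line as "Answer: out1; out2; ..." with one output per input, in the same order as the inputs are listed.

-50; -56; 4; 32

Execution, op by op:
  [5, 19, 45, 19, -17, -25, 10, -41, 40] -> [-5, -19, -45, -19, 17, 25, -10, 41, -40] -> [-10, -40] -> -50
  [-29, -47, 44, 12, 15] -> [29, 47, -44, -12, -15] -> [-44, -12] -> -56
  [30, -7, 4, 10, -46, 37, -47, 42, -44] -> [-30, 7, -4, -10, 46, -37, 47, -42, 44] -> [-30, -4, -10, 46, -42, 44] -> 4
  [14, -46, -11] -> [-14, 46, 11] -> [-14, 46] -> 32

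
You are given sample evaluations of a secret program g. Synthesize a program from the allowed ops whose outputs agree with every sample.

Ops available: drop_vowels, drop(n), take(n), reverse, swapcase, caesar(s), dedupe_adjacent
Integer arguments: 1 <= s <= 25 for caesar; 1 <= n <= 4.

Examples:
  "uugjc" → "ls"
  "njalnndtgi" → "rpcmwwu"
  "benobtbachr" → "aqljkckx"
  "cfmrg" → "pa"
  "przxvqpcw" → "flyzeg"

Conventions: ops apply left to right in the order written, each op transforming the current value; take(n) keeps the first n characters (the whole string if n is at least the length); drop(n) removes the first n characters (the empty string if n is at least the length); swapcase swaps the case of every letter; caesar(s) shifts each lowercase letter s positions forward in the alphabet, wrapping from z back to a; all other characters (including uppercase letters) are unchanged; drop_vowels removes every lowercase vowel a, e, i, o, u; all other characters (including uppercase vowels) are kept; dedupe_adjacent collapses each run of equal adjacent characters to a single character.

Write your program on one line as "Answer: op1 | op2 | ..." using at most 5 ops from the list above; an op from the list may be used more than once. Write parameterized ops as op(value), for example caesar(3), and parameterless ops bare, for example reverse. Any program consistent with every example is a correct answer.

drop(3) | caesar(21) | caesar(24) | caesar(16) | reverse

Check, running the answer program on each example:
  "uugjc" -> "jc" -> "ex" -> "cv" -> "sl" -> "ls"
  "njalnndtgi" -> "lnndtgi" -> "giiyobd" -> "eggwmzb" -> "uwwmcpr" -> "rpcmwwu"
  "benobtbachr" -> "obtbachr" -> "jwowvxcm" -> "humutvak" -> "xkckjlqa" -> "aqljkckx"
  "cfmrg" -> "rg" -> "mb" -> "kz" -> "ap" -> "pa"
  "przxvqpcw" -> "xvqpcw" -> "sqlkxr" -> "qojivp" -> "gezylf" -> "flyzeg"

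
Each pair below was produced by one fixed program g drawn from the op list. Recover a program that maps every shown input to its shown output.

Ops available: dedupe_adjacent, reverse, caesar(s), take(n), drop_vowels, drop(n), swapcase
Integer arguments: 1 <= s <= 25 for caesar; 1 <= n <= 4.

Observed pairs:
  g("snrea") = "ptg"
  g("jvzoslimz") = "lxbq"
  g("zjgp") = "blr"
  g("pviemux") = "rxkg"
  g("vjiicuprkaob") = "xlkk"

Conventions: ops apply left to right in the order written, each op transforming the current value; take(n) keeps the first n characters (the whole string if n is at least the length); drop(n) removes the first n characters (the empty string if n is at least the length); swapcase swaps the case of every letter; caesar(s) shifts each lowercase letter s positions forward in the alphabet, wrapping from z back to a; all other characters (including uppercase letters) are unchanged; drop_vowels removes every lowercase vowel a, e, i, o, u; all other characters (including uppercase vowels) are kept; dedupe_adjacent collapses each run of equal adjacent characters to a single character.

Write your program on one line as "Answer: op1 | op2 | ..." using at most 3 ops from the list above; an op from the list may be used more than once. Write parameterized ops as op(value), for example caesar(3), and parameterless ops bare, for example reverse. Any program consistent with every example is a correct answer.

caesar(2) | take(4) | drop_vowels

Check, running the answer program on each example:
  "snrea" -> "uptgc" -> "uptg" -> "ptg"
  "jvzoslimz" -> "lxbqunkob" -> "lxbq" -> "lxbq"
  "zjgp" -> "blir" -> "blir" -> "blr"
  "pviemux" -> "rxkgowz" -> "rxkg" -> "rxkg"
  "vjiicuprkaob" -> "xlkkewrtmcqd" -> "xlkk" -> "xlkk"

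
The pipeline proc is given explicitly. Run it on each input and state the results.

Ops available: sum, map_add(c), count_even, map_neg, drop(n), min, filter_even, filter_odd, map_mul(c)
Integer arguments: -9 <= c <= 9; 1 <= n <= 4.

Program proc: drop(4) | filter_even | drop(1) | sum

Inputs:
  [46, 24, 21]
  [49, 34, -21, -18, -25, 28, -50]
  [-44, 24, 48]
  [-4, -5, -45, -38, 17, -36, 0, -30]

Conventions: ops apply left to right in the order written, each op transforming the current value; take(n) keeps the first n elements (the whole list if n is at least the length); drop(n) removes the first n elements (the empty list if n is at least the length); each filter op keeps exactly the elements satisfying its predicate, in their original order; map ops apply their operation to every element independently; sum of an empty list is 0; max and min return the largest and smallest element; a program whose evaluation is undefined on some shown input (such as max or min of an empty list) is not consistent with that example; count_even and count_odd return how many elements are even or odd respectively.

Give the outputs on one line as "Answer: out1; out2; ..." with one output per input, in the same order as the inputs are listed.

0; -50; 0; -30

Execution, op by op:
  [46, 24, 21] -> [] -> [] -> [] -> 0
  [49, 34, -21, -18, -25, 28, -50] -> [-25, 28, -50] -> [28, -50] -> [-50] -> -50
  [-44, 24, 48] -> [] -> [] -> [] -> 0
  [-4, -5, -45, -38, 17, -36, 0, -30] -> [17, -36, 0, -30] -> [-36, 0, -30] -> [0, -30] -> -30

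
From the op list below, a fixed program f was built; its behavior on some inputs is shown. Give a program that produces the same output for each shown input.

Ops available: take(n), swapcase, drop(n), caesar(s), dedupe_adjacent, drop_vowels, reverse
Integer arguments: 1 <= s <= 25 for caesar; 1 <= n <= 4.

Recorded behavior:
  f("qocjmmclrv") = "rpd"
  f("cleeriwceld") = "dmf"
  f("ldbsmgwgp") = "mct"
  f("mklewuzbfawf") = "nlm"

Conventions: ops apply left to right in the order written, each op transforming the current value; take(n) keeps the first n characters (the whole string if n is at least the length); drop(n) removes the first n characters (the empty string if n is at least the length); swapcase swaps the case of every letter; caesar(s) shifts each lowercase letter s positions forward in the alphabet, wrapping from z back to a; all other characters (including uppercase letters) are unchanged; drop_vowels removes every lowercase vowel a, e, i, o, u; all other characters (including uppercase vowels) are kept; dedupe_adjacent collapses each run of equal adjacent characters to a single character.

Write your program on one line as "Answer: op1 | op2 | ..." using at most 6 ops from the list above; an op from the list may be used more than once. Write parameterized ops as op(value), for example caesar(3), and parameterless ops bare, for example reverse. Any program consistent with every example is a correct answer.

caesar(1) | drop_vowels | dedupe_adjacent | take(4) | take(3)

Check, running the answer program on each example:
  "qocjmmclrv" -> "rpdknndmsw" -> "rpdknndmsw" -> "rpdkndmsw" -> "rpdk" -> "rpd"
  "cleeriwceld" -> "dmffsjxdfme" -> "dmffsjxdfm" -> "dmfsjxdfm" -> "dmfs" -> "dmf"
  "ldbsmgwgp" -> "mectnhxhq" -> "mctnhxhq" -> "mctnhxhq" -> "mctn" -> "mct"
  "mklewuzbfawf" -> "nlmfxvacgbxg" -> "nlmfxvcgbxg" -> "nlmfxvcgbxg" -> "nlmf" -> "nlm"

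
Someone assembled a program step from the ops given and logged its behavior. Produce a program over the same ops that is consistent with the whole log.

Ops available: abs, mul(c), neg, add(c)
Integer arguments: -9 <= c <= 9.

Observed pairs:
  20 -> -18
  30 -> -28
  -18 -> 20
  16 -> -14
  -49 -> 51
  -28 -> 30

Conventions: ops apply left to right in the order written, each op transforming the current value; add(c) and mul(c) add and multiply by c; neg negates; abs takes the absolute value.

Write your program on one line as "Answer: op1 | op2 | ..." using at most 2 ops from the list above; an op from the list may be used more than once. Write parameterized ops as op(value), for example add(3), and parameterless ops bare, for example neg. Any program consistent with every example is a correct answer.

neg | add(2)

Check, running the answer program on each example:
  20 -> -20 -> -18
  30 -> -30 -> -28
  -18 -> 18 -> 20
  16 -> -16 -> -14
  -49 -> 49 -> 51
  -28 -> 28 -> 30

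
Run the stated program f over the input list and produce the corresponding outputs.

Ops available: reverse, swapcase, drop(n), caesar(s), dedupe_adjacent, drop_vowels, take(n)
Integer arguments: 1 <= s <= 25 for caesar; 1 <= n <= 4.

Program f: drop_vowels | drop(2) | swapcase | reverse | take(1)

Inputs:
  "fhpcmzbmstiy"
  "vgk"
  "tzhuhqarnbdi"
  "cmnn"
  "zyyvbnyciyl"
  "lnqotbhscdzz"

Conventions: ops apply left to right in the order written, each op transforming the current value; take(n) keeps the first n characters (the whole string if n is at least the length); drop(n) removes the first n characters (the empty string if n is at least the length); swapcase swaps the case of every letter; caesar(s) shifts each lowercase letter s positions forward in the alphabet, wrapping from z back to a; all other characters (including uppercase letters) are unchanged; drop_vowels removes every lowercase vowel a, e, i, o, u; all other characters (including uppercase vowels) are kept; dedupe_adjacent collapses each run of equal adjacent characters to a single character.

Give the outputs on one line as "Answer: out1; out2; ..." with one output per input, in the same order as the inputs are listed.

"Y"; "K"; "D"; "N"; "L"; "Z"

Execution, op by op:
  "fhpcmzbmstiy" -> "fhpcmzbmsty" -> "pcmzbmsty" -> "PCMZBMSTY" -> "YTSMBZMCP" -> "Y"
  "vgk" -> "vgk" -> "k" -> "K" -> "K" -> "K"
  "tzhuhqarnbdi" -> "tzhhqrnbd" -> "hhqrnbd" -> "HHQRNBD" -> "DBNRQHH" -> "D"
  "cmnn" -> "cmnn" -> "nn" -> "NN" -> "NN" -> "N"
  "zyyvbnyciyl" -> "zyyvbnycyl" -> "yvbnycyl" -> "YVBNYCYL" -> "LYCYNBVY" -> "L"
  "lnqotbhscdzz" -> "lnqtbhscdzz" -> "qtbhscdzz" -> "QTBHSCDZZ" -> "ZZDCSHBTQ" -> "Z"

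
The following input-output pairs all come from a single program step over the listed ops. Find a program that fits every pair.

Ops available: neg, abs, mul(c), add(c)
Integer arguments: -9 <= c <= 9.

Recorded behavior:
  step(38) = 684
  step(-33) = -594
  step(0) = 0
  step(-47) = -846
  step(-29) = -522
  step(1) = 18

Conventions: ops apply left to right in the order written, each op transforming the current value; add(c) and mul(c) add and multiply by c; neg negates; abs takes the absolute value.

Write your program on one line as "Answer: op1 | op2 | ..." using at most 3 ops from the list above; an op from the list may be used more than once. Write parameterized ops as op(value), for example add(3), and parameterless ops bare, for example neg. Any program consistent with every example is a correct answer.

mul(-1) | mul(9) | mul(-2)

Check, running the answer program on each example:
  38 -> -38 -> -342 -> 684
  -33 -> 33 -> 297 -> -594
  0 -> 0 -> 0 -> 0
  -47 -> 47 -> 423 -> -846
  -29 -> 29 -> 261 -> -522
  1 -> -1 -> -9 -> 18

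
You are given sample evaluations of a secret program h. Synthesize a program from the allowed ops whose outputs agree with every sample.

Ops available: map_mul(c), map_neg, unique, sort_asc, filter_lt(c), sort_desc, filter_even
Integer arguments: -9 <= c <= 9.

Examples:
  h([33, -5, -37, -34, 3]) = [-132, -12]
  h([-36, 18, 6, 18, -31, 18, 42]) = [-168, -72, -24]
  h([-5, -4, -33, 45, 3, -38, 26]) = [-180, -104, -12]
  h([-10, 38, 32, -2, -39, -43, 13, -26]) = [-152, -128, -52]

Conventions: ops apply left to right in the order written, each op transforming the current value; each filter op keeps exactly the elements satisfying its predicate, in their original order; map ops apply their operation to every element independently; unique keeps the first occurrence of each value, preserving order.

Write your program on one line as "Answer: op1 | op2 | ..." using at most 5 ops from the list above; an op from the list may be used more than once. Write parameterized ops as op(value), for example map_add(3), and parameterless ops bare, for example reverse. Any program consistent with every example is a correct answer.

map_mul(-4) | filter_lt(4) | sort_asc | unique

Check, running the answer program on each example:
  [33, -5, -37, -34, 3] -> [-132, 20, 148, 136, -12] -> [-132, -12] -> [-132, -12] -> [-132, -12]
  [-36, 18, 6, 18, -31, 18, 42] -> [144, -72, -24, -72, 124, -72, -168] -> [-72, -24, -72, -72, -168] -> [-168, -72, -72, -72, -24] -> [-168, -72, -24]
  [-5, -4, -33, 45, 3, -38, 26] -> [20, 16, 132, -180, -12, 152, -104] -> [-180, -12, -104] -> [-180, -104, -12] -> [-180, -104, -12]
  [-10, 38, 32, -2, -39, -43, 13, -26] -> [40, -152, -128, 8, 156, 172, -52, 104] -> [-152, -128, -52] -> [-152, -128, -52] -> [-152, -128, -52]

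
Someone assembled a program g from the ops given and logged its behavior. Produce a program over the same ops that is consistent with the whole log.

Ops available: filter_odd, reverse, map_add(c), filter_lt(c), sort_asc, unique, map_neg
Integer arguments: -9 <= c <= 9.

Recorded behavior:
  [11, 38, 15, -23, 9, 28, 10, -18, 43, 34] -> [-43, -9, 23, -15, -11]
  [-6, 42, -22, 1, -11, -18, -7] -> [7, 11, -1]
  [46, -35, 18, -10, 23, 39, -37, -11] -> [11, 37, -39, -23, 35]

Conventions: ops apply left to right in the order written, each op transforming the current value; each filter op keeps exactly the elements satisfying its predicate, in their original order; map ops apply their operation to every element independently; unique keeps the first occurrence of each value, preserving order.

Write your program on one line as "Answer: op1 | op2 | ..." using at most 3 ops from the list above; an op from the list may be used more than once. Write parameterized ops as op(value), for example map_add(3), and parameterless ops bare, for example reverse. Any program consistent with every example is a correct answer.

map_neg | reverse | filter_odd

Check, running the answer program on each example:
  [11, 38, 15, -23, 9, 28, 10, -18, 43, 34] -> [-11, -38, -15, 23, -9, -28, -10, 18, -43, -34] -> [-34, -43, 18, -10, -28, -9, 23, -15, -38, -11] -> [-43, -9, 23, -15, -11]
  [-6, 42, -22, 1, -11, -18, -7] -> [6, -42, 22, -1, 11, 18, 7] -> [7, 18, 11, -1, 22, -42, 6] -> [7, 11, -1]
  [46, -35, 18, -10, 23, 39, -37, -11] -> [-46, 35, -18, 10, -23, -39, 37, 11] -> [11, 37, -39, -23, 10, -18, 35, -46] -> [11, 37, -39, -23, 35]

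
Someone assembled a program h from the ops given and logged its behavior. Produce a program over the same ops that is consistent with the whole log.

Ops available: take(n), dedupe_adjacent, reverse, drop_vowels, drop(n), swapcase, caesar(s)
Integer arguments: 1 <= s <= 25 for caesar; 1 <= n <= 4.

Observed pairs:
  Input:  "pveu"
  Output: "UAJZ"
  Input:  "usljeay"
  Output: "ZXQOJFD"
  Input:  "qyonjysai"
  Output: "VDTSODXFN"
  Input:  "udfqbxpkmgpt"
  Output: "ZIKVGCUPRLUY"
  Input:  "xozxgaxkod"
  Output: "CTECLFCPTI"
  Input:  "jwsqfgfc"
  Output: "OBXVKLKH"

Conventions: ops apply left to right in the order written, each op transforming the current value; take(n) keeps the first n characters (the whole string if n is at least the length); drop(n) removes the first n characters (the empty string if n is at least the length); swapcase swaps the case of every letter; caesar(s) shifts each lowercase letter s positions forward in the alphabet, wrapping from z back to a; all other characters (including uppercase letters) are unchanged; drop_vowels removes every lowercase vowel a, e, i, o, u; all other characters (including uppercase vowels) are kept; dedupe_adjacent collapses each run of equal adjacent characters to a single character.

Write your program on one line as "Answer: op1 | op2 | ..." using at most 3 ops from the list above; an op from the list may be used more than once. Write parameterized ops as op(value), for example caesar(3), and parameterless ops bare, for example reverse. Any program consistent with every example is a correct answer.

caesar(5) | swapcase

Check, running the answer program on each example:
  "pveu" -> "uajz" -> "UAJZ"
  "usljeay" -> "zxqojfd" -> "ZXQOJFD"
  "qyonjysai" -> "vdtsodxfn" -> "VDTSODXFN"
  "udfqbxpkmgpt" -> "zikvgcuprluy" -> "ZIKVGCUPRLUY"
  "xozxgaxkod" -> "cteclfcpti" -> "CTECLFCPTI"
  "jwsqfgfc" -> "obxvklkh" -> "OBXVKLKH"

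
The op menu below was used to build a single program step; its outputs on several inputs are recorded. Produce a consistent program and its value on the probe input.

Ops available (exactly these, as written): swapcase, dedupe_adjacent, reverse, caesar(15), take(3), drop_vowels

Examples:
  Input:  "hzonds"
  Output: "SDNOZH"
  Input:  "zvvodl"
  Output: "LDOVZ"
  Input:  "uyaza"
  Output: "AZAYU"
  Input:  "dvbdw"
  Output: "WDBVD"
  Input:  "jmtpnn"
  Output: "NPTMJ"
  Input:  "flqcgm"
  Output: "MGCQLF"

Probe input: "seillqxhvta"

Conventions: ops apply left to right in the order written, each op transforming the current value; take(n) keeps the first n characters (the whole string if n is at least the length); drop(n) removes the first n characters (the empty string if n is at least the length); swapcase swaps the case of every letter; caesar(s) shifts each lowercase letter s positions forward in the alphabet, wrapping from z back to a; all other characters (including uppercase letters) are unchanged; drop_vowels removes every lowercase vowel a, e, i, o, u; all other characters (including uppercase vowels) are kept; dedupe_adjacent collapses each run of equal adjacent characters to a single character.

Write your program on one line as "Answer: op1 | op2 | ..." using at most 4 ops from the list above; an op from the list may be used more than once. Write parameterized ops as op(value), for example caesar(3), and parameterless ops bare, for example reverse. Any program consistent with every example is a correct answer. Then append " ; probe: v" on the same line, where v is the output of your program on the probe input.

swapcase | dedupe_adjacent | reverse ; probe: "ATVHXQLIES"

Check, running the answer program on each example:
  "hzonds" -> "HZONDS" -> "HZONDS" -> "SDNOZH"
  "zvvodl" -> "ZVVODL" -> "ZVODL" -> "LDOVZ"
  "uyaza" -> "UYAZA" -> "UYAZA" -> "AZAYU"
  "dvbdw" -> "DVBDW" -> "DVBDW" -> "WDBVD"
  "jmtpnn" -> "JMTPNN" -> "JMTPN" -> "NPTMJ"
  "flqcgm" -> "FLQCGM" -> "FLQCGM" -> "MGCQLF"
  probe: "seillqxhvta" -> "SEILLQXHVTA" -> "SEILQXHVTA" -> "ATVHXQLIES"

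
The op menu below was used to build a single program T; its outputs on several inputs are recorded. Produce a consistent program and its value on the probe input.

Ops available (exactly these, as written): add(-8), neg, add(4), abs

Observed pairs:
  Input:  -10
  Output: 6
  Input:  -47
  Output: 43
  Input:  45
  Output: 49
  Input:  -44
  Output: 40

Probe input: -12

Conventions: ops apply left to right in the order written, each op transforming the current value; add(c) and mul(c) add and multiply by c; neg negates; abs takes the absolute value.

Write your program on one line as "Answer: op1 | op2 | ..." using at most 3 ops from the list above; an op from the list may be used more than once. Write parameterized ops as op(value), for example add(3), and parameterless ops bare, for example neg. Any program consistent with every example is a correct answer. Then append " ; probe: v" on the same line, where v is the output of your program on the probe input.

add(4) | abs ; probe: 8

Check, running the answer program on each example:
  -10 -> -6 -> 6
  -47 -> -43 -> 43
  45 -> 49 -> 49
  -44 -> -40 -> 40
  probe: -12 -> -8 -> 8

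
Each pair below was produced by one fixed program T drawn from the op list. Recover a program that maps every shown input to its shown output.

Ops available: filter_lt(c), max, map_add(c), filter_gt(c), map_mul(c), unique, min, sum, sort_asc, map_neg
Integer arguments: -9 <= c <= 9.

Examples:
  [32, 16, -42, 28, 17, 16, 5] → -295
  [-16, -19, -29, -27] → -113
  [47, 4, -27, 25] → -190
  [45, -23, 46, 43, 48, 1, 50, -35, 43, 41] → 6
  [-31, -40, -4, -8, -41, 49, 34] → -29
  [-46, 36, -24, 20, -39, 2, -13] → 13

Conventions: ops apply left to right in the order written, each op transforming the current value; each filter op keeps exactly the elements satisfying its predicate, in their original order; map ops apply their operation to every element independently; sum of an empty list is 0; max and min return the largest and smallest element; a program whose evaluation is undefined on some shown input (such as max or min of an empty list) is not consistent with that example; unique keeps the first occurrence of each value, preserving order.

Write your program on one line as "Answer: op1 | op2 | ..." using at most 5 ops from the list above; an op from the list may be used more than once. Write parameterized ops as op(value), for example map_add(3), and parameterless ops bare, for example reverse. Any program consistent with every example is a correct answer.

filter_lt(3) | map_mul(7) | map_add(-1) | max

Check, running the answer program on each example:
  [32, 16, -42, 28, 17, 16, 5] -> [-42] -> [-294] -> [-295] -> -295
  [-16, -19, -29, -27] -> [-16, -19, -29, -27] -> [-112, -133, -203, -189] -> [-113, -134, -204, -190] -> -113
  [47, 4, -27, 25] -> [-27] -> [-189] -> [-190] -> -190
  [45, -23, 46, 43, 48, 1, 50, -35, 43, 41] -> [-23, 1, -35] -> [-161, 7, -245] -> [-162, 6, -246] -> 6
  [-31, -40, -4, -8, -41, 49, 34] -> [-31, -40, -4, -8, -41] -> [-217, -280, -28, -56, -287] -> [-218, -281, -29, -57, -288] -> -29
  [-46, 36, -24, 20, -39, 2, -13] -> [-46, -24, -39, 2, -13] -> [-322, -168, -273, 14, -91] -> [-323, -169, -274, 13, -92] -> 13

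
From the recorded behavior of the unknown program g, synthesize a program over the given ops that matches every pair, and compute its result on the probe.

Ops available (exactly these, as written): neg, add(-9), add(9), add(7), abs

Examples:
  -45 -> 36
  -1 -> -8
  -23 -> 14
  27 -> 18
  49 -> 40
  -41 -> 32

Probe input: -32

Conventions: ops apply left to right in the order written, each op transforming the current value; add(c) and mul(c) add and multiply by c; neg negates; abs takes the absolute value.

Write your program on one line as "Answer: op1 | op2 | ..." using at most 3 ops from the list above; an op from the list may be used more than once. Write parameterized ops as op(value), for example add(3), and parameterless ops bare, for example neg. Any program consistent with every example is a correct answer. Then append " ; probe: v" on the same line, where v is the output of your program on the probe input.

neg | abs | add(-9) ; probe: 23

Check, running the answer program on each example:
  -45 -> 45 -> 45 -> 36
  -1 -> 1 -> 1 -> -8
  -23 -> 23 -> 23 -> 14
  27 -> -27 -> 27 -> 18
  49 -> -49 -> 49 -> 40
  -41 -> 41 -> 41 -> 32
  probe: -32 -> 32 -> 32 -> 23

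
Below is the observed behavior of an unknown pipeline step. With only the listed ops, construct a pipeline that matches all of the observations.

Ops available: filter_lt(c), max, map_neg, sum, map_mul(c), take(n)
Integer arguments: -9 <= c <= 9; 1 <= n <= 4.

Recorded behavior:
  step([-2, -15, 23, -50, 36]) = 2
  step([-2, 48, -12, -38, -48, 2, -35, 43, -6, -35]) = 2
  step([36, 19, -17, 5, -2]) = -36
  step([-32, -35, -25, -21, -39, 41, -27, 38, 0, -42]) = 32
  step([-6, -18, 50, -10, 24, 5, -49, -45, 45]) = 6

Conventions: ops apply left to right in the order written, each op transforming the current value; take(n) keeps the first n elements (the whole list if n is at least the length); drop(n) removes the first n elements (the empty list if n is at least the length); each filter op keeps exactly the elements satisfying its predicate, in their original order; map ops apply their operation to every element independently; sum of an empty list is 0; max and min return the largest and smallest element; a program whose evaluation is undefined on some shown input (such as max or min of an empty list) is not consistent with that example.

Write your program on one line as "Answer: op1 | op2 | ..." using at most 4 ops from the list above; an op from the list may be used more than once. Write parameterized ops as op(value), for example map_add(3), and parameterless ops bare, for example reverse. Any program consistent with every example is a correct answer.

take(1) | map_neg | sum

Check, running the answer program on each example:
  [-2, -15, 23, -50, 36] -> [-2] -> [2] -> 2
  [-2, 48, -12, -38, -48, 2, -35, 43, -6, -35] -> [-2] -> [2] -> 2
  [36, 19, -17, 5, -2] -> [36] -> [-36] -> -36
  [-32, -35, -25, -21, -39, 41, -27, 38, 0, -42] -> [-32] -> [32] -> 32
  [-6, -18, 50, -10, 24, 5, -49, -45, 45] -> [-6] -> [6] -> 6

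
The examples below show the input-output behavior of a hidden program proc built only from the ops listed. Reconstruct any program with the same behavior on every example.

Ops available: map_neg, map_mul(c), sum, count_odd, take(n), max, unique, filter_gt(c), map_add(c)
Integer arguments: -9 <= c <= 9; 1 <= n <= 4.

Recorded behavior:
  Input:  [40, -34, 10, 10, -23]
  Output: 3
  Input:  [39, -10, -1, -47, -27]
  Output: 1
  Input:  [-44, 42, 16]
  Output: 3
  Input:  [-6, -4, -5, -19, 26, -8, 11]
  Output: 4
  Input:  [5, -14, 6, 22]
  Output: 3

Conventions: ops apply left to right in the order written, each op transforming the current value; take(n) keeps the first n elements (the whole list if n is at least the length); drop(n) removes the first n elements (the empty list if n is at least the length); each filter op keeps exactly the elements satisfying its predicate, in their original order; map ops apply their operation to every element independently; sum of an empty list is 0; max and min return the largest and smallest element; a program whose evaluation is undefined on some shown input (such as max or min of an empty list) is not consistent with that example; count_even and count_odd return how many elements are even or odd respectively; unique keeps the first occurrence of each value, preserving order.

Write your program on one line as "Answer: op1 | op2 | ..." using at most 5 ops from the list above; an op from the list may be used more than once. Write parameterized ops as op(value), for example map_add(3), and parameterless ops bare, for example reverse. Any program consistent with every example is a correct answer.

unique | map_add(5) | map_add(-3) | map_add(-7) | count_odd

Check, running the answer program on each example:
  [40, -34, 10, 10, -23] -> [40, -34, 10, -23] -> [45, -29, 15, -18] -> [42, -32, 12, -21] -> [35, -39, 5, -28] -> 3
  [39, -10, -1, -47, -27] -> [39, -10, -1, -47, -27] -> [44, -5, 4, -42, -22] -> [41, -8, 1, -45, -25] -> [34, -15, -6, -52, -32] -> 1
  [-44, 42, 16] -> [-44, 42, 16] -> [-39, 47, 21] -> [-42, 44, 18] -> [-49, 37, 11] -> 3
  [-6, -4, -5, -19, 26, -8, 11] -> [-6, -4, -5, -19, 26, -8, 11] -> [-1, 1, 0, -14, 31, -3, 16] -> [-4, -2, -3, -17, 28, -6, 13] -> [-11, -9, -10, -24, 21, -13, 6] -> 4
  [5, -14, 6, 22] -> [5, -14, 6, 22] -> [10, -9, 11, 27] -> [7, -12, 8, 24] -> [0, -19, 1, 17] -> 3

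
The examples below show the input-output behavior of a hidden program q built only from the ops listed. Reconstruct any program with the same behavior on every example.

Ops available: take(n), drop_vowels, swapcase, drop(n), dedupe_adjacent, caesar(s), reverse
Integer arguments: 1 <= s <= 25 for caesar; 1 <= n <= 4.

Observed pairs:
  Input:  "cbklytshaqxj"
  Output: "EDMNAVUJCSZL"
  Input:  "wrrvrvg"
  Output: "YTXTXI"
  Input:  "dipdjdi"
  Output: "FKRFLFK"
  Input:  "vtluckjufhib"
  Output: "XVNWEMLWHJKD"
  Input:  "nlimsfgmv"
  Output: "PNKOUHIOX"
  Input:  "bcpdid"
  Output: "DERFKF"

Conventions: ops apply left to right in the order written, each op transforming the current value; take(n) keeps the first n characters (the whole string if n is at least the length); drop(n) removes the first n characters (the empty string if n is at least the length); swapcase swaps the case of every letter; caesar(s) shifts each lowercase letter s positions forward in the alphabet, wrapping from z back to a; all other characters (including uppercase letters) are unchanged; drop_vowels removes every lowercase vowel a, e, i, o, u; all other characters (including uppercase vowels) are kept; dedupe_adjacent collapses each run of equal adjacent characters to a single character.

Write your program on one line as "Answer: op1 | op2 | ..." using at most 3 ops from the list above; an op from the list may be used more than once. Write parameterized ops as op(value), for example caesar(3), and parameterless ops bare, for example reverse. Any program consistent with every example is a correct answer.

caesar(2) | swapcase | dedupe_adjacent

Check, running the answer program on each example:
  "cbklytshaqxj" -> "edmnavujcszl" -> "EDMNAVUJCSZL" -> "EDMNAVUJCSZL"
  "wrrvrvg" -> "yttxtxi" -> "YTTXTXI" -> "YTXTXI"
  "dipdjdi" -> "fkrflfk" -> "FKRFLFK" -> "FKRFLFK"
  "vtluckjufhib" -> "xvnwemlwhjkd" -> "XVNWEMLWHJKD" -> "XVNWEMLWHJKD"
  "nlimsfgmv" -> "pnkouhiox" -> "PNKOUHIOX" -> "PNKOUHIOX"
  "bcpdid" -> "derfkf" -> "DERFKF" -> "DERFKF"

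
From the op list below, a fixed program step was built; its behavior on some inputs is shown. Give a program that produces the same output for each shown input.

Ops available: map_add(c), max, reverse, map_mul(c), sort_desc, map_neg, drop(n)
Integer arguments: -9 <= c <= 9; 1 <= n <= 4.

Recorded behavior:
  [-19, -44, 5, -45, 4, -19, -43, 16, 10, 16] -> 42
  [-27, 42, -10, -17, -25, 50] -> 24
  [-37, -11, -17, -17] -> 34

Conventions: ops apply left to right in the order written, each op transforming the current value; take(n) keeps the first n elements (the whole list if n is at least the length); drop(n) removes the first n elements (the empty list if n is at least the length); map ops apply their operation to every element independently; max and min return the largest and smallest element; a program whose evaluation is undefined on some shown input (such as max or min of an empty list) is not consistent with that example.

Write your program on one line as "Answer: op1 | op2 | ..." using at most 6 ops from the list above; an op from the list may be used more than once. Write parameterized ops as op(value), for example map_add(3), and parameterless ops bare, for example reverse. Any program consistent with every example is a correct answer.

reverse | map_add(-5) | map_neg | map_add(-8) | reverse | max

Check, running the answer program on each example:
  [-19, -44, 5, -45, 4, -19, -43, 16, 10, 16] -> [16, 10, 16, -43, -19, 4, -45, 5, -44, -19] -> [11, 5, 11, -48, -24, -1, -50, 0, -49, -24] -> [-11, -5, -11, 48, 24, 1, 50, 0, 49, 24] -> [-19, -13, -19, 40, 16, -7, 42, -8, 41, 16] -> [16, 41, -8, 42, -7, 16, 40, -19, -13, -19] -> 42
  [-27, 42, -10, -17, -25, 50] -> [50, -25, -17, -10, 42, -27] -> [45, -30, -22, -15, 37, -32] -> [-45, 30, 22, 15, -37, 32] -> [-53, 22, 14, 7, -45, 24] -> [24, -45, 7, 14, 22, -53] -> 24
  [-37, -11, -17, -17] -> [-17, -17, -11, -37] -> [-22, -22, -16, -42] -> [22, 22, 16, 42] -> [14, 14, 8, 34] -> [34, 8, 14, 14] -> 34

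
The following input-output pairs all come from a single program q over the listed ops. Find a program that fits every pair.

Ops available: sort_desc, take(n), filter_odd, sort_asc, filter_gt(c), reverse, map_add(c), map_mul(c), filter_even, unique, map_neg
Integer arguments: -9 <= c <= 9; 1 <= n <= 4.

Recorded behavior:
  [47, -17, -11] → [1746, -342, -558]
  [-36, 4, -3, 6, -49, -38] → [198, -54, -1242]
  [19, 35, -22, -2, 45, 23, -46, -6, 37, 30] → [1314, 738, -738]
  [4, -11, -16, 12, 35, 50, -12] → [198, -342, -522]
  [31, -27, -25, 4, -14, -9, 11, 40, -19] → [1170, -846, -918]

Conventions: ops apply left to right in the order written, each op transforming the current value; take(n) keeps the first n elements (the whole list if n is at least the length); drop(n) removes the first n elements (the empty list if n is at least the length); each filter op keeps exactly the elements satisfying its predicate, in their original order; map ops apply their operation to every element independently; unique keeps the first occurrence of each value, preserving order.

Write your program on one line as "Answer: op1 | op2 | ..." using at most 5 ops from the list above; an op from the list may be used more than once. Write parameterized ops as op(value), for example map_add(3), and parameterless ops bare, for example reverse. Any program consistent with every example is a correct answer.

map_mul(4) | map_add(6) | take(3) | map_mul(9) | sort_desc

Check, running the answer program on each example:
  [47, -17, -11] -> [188, -68, -44] -> [194, -62, -38] -> [194, -62, -38] -> [1746, -558, -342] -> [1746, -342, -558]
  [-36, 4, -3, 6, -49, -38] -> [-144, 16, -12, 24, -196, -152] -> [-138, 22, -6, 30, -190, -146] -> [-138, 22, -6] -> [-1242, 198, -54] -> [198, -54, -1242]
  [19, 35, -22, -2, 45, 23, -46, -6, 37, 30] -> [76, 140, -88, -8, 180, 92, -184, -24, 148, 120] -> [82, 146, -82, -2, 186, 98, -178, -18, 154, 126] -> [82, 146, -82] -> [738, 1314, -738] -> [1314, 738, -738]
  [4, -11, -16, 12, 35, 50, -12] -> [16, -44, -64, 48, 140, 200, -48] -> [22, -38, -58, 54, 146, 206, -42] -> [22, -38, -58] -> [198, -342, -522] -> [198, -342, -522]
  [31, -27, -25, 4, -14, -9, 11, 40, -19] -> [124, -108, -100, 16, -56, -36, 44, 160, -76] -> [130, -102, -94, 22, -50, -30, 50, 166, -70] -> [130, -102, -94] -> [1170, -918, -846] -> [1170, -846, -918]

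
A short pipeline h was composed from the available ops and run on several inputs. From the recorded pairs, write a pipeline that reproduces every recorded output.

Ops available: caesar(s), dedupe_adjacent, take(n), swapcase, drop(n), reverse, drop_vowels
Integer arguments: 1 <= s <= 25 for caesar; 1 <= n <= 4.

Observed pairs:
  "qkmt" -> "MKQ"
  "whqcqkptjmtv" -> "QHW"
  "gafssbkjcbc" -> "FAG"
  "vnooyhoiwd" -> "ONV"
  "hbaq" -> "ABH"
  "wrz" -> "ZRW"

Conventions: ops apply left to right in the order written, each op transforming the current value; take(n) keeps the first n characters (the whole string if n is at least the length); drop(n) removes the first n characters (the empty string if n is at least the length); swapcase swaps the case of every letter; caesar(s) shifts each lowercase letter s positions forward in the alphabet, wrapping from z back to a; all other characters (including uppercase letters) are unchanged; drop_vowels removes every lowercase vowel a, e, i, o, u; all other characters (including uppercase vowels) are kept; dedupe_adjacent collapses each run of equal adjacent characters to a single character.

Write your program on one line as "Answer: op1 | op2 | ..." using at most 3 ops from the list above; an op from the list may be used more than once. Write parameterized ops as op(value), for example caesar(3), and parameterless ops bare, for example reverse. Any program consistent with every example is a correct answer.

take(3) | reverse | swapcase

Check, running the answer program on each example:
  "qkmt" -> "qkm" -> "mkq" -> "MKQ"
  "whqcqkptjmtv" -> "whq" -> "qhw" -> "QHW"
  "gafssbkjcbc" -> "gaf" -> "fag" -> "FAG"
  "vnooyhoiwd" -> "vno" -> "onv" -> "ONV"
  "hbaq" -> "hba" -> "abh" -> "ABH"
  "wrz" -> "wrz" -> "zrw" -> "ZRW"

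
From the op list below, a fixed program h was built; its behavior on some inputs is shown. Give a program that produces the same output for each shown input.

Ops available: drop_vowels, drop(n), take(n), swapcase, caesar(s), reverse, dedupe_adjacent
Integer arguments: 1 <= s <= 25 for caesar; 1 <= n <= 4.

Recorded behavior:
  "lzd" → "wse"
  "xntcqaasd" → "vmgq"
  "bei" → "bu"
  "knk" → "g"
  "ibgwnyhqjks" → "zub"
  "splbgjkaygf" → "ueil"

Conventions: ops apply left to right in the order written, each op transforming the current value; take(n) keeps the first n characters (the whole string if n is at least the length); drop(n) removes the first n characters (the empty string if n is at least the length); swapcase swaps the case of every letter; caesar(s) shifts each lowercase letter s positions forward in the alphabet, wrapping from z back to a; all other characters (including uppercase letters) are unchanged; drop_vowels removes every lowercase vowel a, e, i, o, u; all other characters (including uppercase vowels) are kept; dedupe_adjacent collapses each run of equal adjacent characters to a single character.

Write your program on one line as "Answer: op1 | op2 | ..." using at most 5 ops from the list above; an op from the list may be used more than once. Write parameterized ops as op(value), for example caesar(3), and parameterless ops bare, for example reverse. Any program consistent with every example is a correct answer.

take(4) | caesar(4) | reverse | drop_vowels | caesar(15)

Check, running the answer program on each example:
  "lzd" -> "lzd" -> "pdh" -> "hdp" -> "hdp" -> "wse"
  "xntcqaasd" -> "xntc" -> "brxg" -> "gxrb" -> "gxrb" -> "vmgq"
  "bei" -> "bei" -> "fim" -> "mif" -> "mf" -> "bu"
  "knk" -> "knk" -> "oro" -> "oro" -> "r" -> "g"
  "ibgwnyhqjks" -> "ibgw" -> "mfka" -> "akfm" -> "kfm" -> "zub"
  "splbgjkaygf" -> "splb" -> "wtpf" -> "fptw" -> "fptw" -> "ueil"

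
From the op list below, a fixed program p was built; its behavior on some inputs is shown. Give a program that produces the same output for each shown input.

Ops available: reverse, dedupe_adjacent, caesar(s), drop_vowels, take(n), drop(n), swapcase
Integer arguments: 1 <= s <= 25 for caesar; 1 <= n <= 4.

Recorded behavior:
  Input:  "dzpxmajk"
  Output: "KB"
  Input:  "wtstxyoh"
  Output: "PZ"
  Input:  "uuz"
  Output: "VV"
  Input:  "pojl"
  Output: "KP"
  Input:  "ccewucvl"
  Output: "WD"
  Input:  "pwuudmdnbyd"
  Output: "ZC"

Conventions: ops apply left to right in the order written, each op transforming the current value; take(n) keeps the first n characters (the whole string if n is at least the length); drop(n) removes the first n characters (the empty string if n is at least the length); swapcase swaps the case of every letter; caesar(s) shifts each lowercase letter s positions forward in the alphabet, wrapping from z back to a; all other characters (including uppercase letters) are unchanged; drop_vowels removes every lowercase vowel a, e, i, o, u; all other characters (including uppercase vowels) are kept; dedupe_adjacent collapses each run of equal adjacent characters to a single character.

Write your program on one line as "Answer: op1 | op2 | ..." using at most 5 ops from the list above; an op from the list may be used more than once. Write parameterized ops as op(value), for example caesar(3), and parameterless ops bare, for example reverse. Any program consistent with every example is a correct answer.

reverse | drop(1) | caesar(1) | take(2) | swapcase

Check, running the answer program on each example:
  "dzpxmajk" -> "kjamxpzd" -> "jamxpzd" -> "kbnyqae" -> "kb" -> "KB"
  "wtstxyoh" -> "hoyxtstw" -> "oyxtstw" -> "pzyutux" -> "pz" -> "PZ"
  "uuz" -> "zuu" -> "uu" -> "vv" -> "vv" -> "VV"
  "pojl" -> "ljop" -> "jop" -> "kpq" -> "kp" -> "KP"
  "ccewucvl" -> "lvcuwecc" -> "vcuwecc" -> "wdvxfdd" -> "wd" -> "WD"
  "pwuudmdnbyd" -> "dybndmduuwp" -> "ybndmduuwp" -> "zcoenevvxq" -> "zc" -> "ZC"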